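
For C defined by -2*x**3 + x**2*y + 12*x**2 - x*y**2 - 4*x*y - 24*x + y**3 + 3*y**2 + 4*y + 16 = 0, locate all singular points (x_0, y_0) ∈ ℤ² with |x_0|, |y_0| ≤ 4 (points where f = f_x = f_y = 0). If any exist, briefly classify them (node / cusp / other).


Singular points: {(2, 0)}; classification: cusp.

Compute partial derivatives:
  f_x = -6*x**2 + 2*x*y + 24*x - y**2 - 4*y - 24.
  f_y = x**2 - 2*x*y - 4*x + 3*y**2 + 6*y + 4.
Scan x_0 ∈ {−4, ..., 4}. For each x_0, f_y(x_0, y) is a polynomial in y; find its integer roots y ∈ {−4, ..., 4}, then test f_x and f at those candidates.
  x = -4: f_y(-4, y) = 3*y**2 + 14*y + 36; no integer root y with |y| ≤ 4.
  x = -3: f_y(-3, y) = 3*y**2 + 12*y + 25; no integer root y with |y| ≤ 4.
  x = -2: f_y(-2, y) = 3*y**2 + 10*y + 16; no integer root y with |y| ≤ 4.
  x = -1: f_y(-1, y) = 3*y**2 + 8*y + 9; no integer root y with |y| ≤ 4.
  x = 0: f_y(0, y) = 3*y**2 + 6*y + 4; no integer root y with |y| ≤ 4.
  x = 1: f_y(1, y) = 3*y**2 + 4*y + 1; vanishes at y ∈ {-1}. (1, -1): f_x = -5 ≠ 0.
  x = 2: f_y(2, y) = 3*y**2 + 2*y; vanishes at y ∈ {0}. (2, 0): f_x = 0, f = 0 — SINGULAR.
  x = 3: f_y(3, y) = 3*y**2 + 1; no integer root y with |y| ≤ 4.
  x = 4: f_y(4, y) = 3*y**2 - 2*y + 4; no integer root y with |y| ≤ 4.
Only singular point on the grid: (2, 0).
Classify: substitute x = 2 + u, y = 0 + v and expand: f = -2*u**3 + u**2*v - u*v**2 + v**3 + v**2.
No constant or linear terms (consistent with a singular point). Quadratic part: v**2. Cubic part: -2*u**3 + u**2*v - u*v**2 + v**3.
The quadratic part v**2 is a perfect square, so there is a single (double) tangent line v = 0, i.e. y = 0. Restricting the cubic part to that line (v = 0) leaves -2*u**3 ≠ 0, so f is not divisible by v and the branch is v² ≈ 2*u**3 to lowest order — this is a cusp.
Classification: cusp.


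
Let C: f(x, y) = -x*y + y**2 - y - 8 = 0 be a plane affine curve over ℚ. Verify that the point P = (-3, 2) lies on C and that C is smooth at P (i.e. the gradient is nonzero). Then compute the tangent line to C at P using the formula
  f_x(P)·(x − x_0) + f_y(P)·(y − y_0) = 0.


Tangent line at P: -2*x + 6*y - 18 = 0.

Step 1: f(-3, 2) = 0, so P lies on C.
Step 2: partial derivatives
  f_x(x, y) = -y, f_y(x, y) = -x + 2*y - 1.
  f_x(P) = -2, f_y(P) = 6 (gradient nonzero, so P is smooth).
Step 3: tangent line at P: -2·(x − -3) + 6·(y − 2) = 0.
Expanding: -2*x + 6*y - 18 = 0.


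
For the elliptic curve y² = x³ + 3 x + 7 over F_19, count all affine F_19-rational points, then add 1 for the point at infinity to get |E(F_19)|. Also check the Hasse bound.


Affine points = {(0, 8), (0, 11), (1, 7), (1, 12), (3, 9), (3, 10), (4, 8), (4, 11), (8, 7), (8, 12), (10, 7), (10, 12), (12, 2), (12, 17), (13, 1), (13, 18), (14, 0), (15, 8), (15, 11), (16, 3), (16, 16)}; affine count = 21; |E(F_19)| = 22.

Discriminant check: Δ ∝ 4a³ + 27b² = 4·3³ + 27·7² = 4·27 + 27·49 ≡ 6 (mod 19). Nonzero ⇒ E is nonsingular.
For each x ∈ F_19, compute rhs = x³ + 3·x + 7 mod 19, then count y ∈ F_19 with y² ≡ rhs.
  x = 0: rhs = 7, matching y values: 8, 11 (2 points).
  x = 1: rhs = 11, matching y values: 7, 12 (2 points).
  x = 2: rhs = 2, matching y values: none (0 points).
  x = 3: rhs = 5, matching y values: 9, 10 (2 points).
  x = 4: rhs = 7, matching y values: 8, 11 (2 points).
  x = 5: rhs = 14, matching y values: none (0 points).
  x = 6: rhs = 13, matching y values: none (0 points).
  x = 7: rhs = 10, matching y values: none (0 points).
  x = 8: rhs = 11, matching y values: 7, 12 (2 points).
  x = 9: rhs = 3, matching y values: none (0 points).
  x = 10: rhs = 11, matching y values: 7, 12 (2 points).
  x = 11: rhs = 3, matching y values: none (0 points).
  x = 12: rhs = 4, matching y values: 2, 17 (2 points).
  x = 13: rhs = 1, matching y values: 1, 18 (2 points).
  x = 14: rhs = 0, matching y values: 0 (1 points).
  x = 15: rhs = 7, matching y values: 8, 11 (2 points).
  x = 16: rhs = 9, matching y values: 3, 16 (2 points).
  x = 17: rhs = 12, matching y values: none (0 points).
  x = 18: rhs = 3, matching y values: none (0 points).
Total affine count: 21.
Full point count |E(F_19)| = 21 + 1 = 22.
Hasse bound: |22 − (19+1)| = |2| = 2 ≤ 2√19 ≈ 8.7178 ✓.


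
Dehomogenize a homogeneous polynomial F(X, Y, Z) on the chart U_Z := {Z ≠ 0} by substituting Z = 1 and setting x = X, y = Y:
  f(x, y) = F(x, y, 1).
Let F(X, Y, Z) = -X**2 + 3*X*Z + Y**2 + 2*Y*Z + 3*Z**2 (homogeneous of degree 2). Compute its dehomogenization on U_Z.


f(x, y) = -x**2 + 3*x + y**2 + 2*y + 3

On U_Z we set Z = 1. Each monomial c·X^i·Y^j·Z^k in F becomes c·x^i·y^j·1^k = c·x^i·y^j.
Substituting Z = 1: F(X, Y, 1) = -x**2 + 3*x + y**2 + 2*y + 3.
Note: deg(f) ≤ deg(F) = 2; strict inequality happens when F is divisible by Z (lost terms).


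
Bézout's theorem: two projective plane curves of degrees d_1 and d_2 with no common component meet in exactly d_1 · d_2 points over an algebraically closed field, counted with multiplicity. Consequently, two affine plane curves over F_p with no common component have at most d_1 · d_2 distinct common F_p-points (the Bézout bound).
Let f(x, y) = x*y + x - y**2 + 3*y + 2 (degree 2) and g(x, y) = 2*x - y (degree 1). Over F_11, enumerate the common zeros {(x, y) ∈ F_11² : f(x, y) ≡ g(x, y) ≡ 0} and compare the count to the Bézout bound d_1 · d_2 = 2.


Common zeros: ∅; count = 0; Bézout bound = 2.

deg(f) = 2, deg(g) = 1, so Bézout bound = 2.
Scan x ∈ F_11. For each x, list the y ∈ F_11 with f(x, y) ≡ 0 and those with g(x, y) ≡ 0 (mod 11); the common zeros in that column are the intersection.
  x = 0: f ≡ 0 at y ∈ ∅; g ≡ 0 at y ∈ {0}; common: ∅.
  x = 1: f ≡ 0 at y ∈ ∅; g ≡ 0 at y ∈ {2}; common: ∅.
  x = 2: f ≡ 0 at y ∈ ∅; g ≡ 0 at y ∈ {4}; common: ∅.
  x = 3: f ≡ 0 at y ∈ {8, 9}; g ≡ 0 at y ∈ {6}; common: ∅.
  x = 4: f ≡ 0 at y ∈ ∅; g ≡ 0 at y ∈ {8}; common: ∅.
  x = 5: f ≡ 0 at y ∈ {3, 5}; g ≡ 0 at y ∈ {10}; common: ∅.
  x = 6: f ≡ 0 at y ∈ {2, 7}; g ≡ 0 at y ∈ {1}; common: ∅.
  x = 7: f ≡ 0 at y ∈ {4, 6}; g ≡ 0 at y ∈ {3}; common: ∅.
  x = 8: f ≡ 0 at y ∈ ∅; g ≡ 0 at y ∈ {5}; common: ∅.
  x = 9: f ≡ 0 at y ∈ {0, 1}; g ≡ 0 at y ∈ {7}; common: ∅.
  x = 10: f ≡ 0 at y ∈ ∅; g ≡ 0 at y ∈ {9}; common: ∅.
Collecting: common zeros = ∅, so the count is 0.
Comparison with the Bézout bound: 0 ≤ 2 = deg(f)·deg(g), as expected for curves with no common component (the affine F_11-count falls short of the bound because intersections may lie at infinity, over extension fields, or carry multiplicity).


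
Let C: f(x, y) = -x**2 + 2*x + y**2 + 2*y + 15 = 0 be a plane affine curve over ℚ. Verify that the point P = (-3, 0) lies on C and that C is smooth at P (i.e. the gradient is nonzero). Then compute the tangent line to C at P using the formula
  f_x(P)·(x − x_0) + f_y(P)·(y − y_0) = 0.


Tangent line at P: 8*x + 2*y + 24 = 0.

Step 1: f(-3, 0) = 0, so P lies on C.
Step 2: partial derivatives
  f_x(x, y) = 2 - 2*x, f_y(x, y) = 2*y + 2.
  f_x(P) = 8, f_y(P) = 2 (gradient nonzero, so P is smooth).
Step 3: tangent line at P: 8·(x − -3) + 2·(y − 0) = 0.
Expanding: 8*x + 2*y + 24 = 0.


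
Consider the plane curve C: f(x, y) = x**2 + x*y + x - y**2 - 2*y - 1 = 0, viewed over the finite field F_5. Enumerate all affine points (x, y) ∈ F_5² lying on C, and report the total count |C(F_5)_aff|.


Affine F_5-points: {(0, 4), (1, 2), (2, 0), (3, 3), (4, 1)}; count = 5.

For each of the 25 pairs (x, y) ∈ F_5², evaluate f(x, y) mod 5. Record the zeros.
  x = 0: [0↦4, 1↦1, 2↦1, 3↦4, 4↦0]  zeros at y ∈ {4}
  x = 1: [0↦1, 1↦4, 2↦0, 3↦4, 4↦1]  zeros at y ∈ {2}
  x = 2: [0↦0, 1↦4, 2↦1, 3↦1, 4↦4]  zeros at y ∈ {0}
  x = 3: [0↦1, 1↦1, 2↦4, 3↦0, 4↦4]  zeros at y ∈ {3}
  x = 4: [0↦4, 1↦0, 2↦4, 3↦1, 4↦1]  zeros at y ∈ {1}
Collecting zeros: affine points = {(0, 4), (1, 2), (2, 0), (3, 3), (4, 1)}.
Total count |C(F_5)_aff| = 5.


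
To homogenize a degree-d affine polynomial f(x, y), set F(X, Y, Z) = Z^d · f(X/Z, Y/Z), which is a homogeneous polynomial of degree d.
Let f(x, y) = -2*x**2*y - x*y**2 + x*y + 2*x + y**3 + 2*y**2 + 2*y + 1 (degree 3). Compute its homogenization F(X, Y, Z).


F(X, Y, Z) = -2*X**2*Y - X*Y**2 + X*Y*Z + 2*X*Z**2 + Y**3 + 2*Y**2*Z + 2*Y*Z**2 + Z**3

deg(f) = 3.
Substitute x = X/Z, y = Y/Z into f, then multiply by Z^3.
  monomial -2·x^2·y^1 ↦ -2·X^2·Y^1·Z^0.
  monomial -1·x^1·y^2 ↦ -1·X^1·Y^2·Z^0.
  monomial 1·x^1·y^1 ↦ 1·X^1·Y^1·Z^1.
  monomial 2·x^1·y^0 ↦ 2·X^1·Y^0·Z^2.
  monomial 1·x^0·y^3 ↦ 1·X^0·Y^3·Z^0.
  monomial 2·x^0·y^2 ↦ 2·X^0·Y^2·Z^1.
  monomial 2·x^0·y^1 ↦ 2·X^0·Y^1·Z^2.
  monomial 1·x^0·y^0 ↦ 1·X^0·Y^0·Z^3.
Collecting: F(X, Y, Z) = -2*X**2*Y - X*Y**2 + X*Y*Z + 2*X*Z**2 + Y**3 + 2*Y**2*Z + 2*Y*Z**2 + Z**3.


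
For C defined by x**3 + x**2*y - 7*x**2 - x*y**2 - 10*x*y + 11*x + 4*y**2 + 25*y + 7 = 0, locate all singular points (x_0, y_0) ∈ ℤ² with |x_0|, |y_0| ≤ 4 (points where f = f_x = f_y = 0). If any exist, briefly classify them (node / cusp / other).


Singular points: {(3, -2)}; classification: cusp.

Compute partial derivatives:
  f_x = 3*x**2 + 2*x*y - 14*x - y**2 - 10*y + 11.
  f_y = x**2 - 2*x*y - 10*x + 8*y + 25.
Scan x_0 ∈ {−4, ..., 4}. For each x_0, f_y(x_0, y) is a polynomial in y; find its integer roots y ∈ {−4, ..., 4}, then test f_x and f at those candidates.
  x = -4: f_y(-4, y) = 16*y + 81; no integer root y with |y| ≤ 4.
  x = -3: f_y(-3, y) = 14*y + 64; no integer root y with |y| ≤ 4.
  x = -2: f_y(-2, y) = 12*y + 49; no integer root y with |y| ≤ 4.
  x = -1: f_y(-1, y) = 10*y + 36; no integer root y with |y| ≤ 4.
  x = 0: f_y(0, y) = 8*y + 25; no integer root y with |y| ≤ 4.
  x = 1: f_y(1, y) = 6*y + 16; no integer root y with |y| ≤ 4.
  x = 2: f_y(2, y) = 4*y + 9; no integer root y with |y| ≤ 4.
  x = 3: f_y(3, y) = 2*y + 4; vanishes at y ∈ {-2}. (3, -2): f_x = 0, f = 0 — SINGULAR.
  x = 4: f_y(4, y) = 1; no integer root y with |y| ≤ 4.
Only singular point on the grid: (3, -2).
Classify: substitute x = 3 + u, y = -2 + v and expand: f = u**3 + u**2*v - u*v**2 + v**2.
No constant or linear terms (consistent with a singular point). Quadratic part: v**2. Cubic part: u**3 + u**2*v - u*v**2.
The quadratic part v**2 is a perfect square, so there is a single (double) tangent line v = 0, i.e. y = -2. Restricting the cubic part to that line (v = 0) leaves u**3 ≠ 0, so f is not divisible by v and the branch is v² ≈ -u**3 to lowest order — this is a cusp.
Classification: cusp.


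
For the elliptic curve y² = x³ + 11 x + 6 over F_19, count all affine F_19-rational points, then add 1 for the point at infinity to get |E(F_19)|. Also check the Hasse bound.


Affine points = {(0, 5), (0, 14), (2, 6), (2, 13), (3, 3), (3, 16), (4, 0), (8, 6), (8, 13), (9, 6), (9, 13), (12, 2), (12, 17), (13, 3), (13, 16), (14, 4), (14, 15)}; affine count = 17; |E(F_19)| = 18.

Discriminant check: Δ ∝ 4a³ + 27b² = 4·11³ + 27·6² = 4·1331 + 27·36 ≡ 7 (mod 19). Nonzero ⇒ E is nonsingular.
For each x ∈ F_19, compute rhs = x³ + 11·x + 6 mod 19, then count y ∈ F_19 with y² ≡ rhs.
  x = 0: rhs = 6, matching y values: 5, 14 (2 points).
  x = 1: rhs = 18, matching y values: none (0 points).
  x = 2: rhs = 17, matching y values: 6, 13 (2 points).
  x = 3: rhs = 9, matching y values: 3, 16 (2 points).
  x = 4: rhs = 0, matching y values: 0 (1 points).
  x = 5: rhs = 15, matching y values: none (0 points).
  x = 6: rhs = 3, matching y values: none (0 points).
  x = 7: rhs = 8, matching y values: none (0 points).
  x = 8: rhs = 17, matching y values: 6, 13 (2 points).
  x = 9: rhs = 17, matching y values: 6, 13 (2 points).
  x = 10: rhs = 14, matching y values: none (0 points).
  x = 11: rhs = 14, matching y values: none (0 points).
  x = 12: rhs = 4, matching y values: 2, 17 (2 points).
  x = 13: rhs = 9, matching y values: 3, 16 (2 points).
  x = 14: rhs = 16, matching y values: 4, 15 (2 points).
  x = 15: rhs = 12, matching y values: none (0 points).
  x = 16: rhs = 3, matching y values: none (0 points).
  x = 17: rhs = 14, matching y values: none (0 points).
  x = 18: rhs = 13, matching y values: none (0 points).
Total affine count: 17.
Full point count |E(F_19)| = 17 + 1 = 18.
Hasse bound: |18 − (19+1)| = |-2| = 2 ≤ 2√19 ≈ 8.7178 ✓.


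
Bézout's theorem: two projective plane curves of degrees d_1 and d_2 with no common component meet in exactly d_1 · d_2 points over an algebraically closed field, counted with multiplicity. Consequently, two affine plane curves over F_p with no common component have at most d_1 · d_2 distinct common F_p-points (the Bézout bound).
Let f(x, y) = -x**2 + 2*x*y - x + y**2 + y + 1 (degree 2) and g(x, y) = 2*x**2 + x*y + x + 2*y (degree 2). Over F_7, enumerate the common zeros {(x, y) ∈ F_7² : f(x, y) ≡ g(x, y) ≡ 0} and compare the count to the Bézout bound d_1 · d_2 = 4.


Common zeros: ∅; count = 0; Bézout bound = 4.

deg(f) = 2, deg(g) = 2, so Bézout bound = 4.
Scan x ∈ F_7. For each x, list the y ∈ F_7 with f(x, y) ≡ 0 and those with g(x, y) ≡ 0 (mod 7); the common zeros in that column are the intersection.
  x = 0: f ≡ 0 at y ∈ {2, 4}; g ≡ 0 at y ∈ {0}; common: ∅.
  x = 1: f ≡ 0 at y ∈ ∅; g ≡ 0 at y ∈ {6}; common: ∅.
  x = 2: f ≡ 0 at y ∈ ∅; g ≡ 0 at y ∈ {1}; common: ∅.
  x = 3: f ≡ 0 at y ∈ {2, 5}; g ≡ 0 at y ∈ {0}; common: ∅.
  x = 4: f ≡ 0 at y ∈ ∅; g ≡ 0 at y ∈ {1}; common: ∅.
  x = 5: f ≡ 0 at y ∈ ∅; g ≡ 0 at y ∈ ∅; common: ∅.
  x = 6: f ≡ 0 at y ∈ {3, 5}; g ≡ 0 at y ∈ {6}; common: ∅.
Collecting: common zeros = ∅, so the count is 0.
Comparison with the Bézout bound: 0 ≤ 4 = deg(f)·deg(g), as expected for curves with no common component (the affine F_7-count falls short of the bound because intersections may lie at infinity, over extension fields, or carry multiplicity).


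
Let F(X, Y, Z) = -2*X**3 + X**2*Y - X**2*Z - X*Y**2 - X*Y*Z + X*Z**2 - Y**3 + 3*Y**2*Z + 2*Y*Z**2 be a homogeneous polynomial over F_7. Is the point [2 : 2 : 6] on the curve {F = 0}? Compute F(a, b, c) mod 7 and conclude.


F(2,2,6) ≡ 6 (mod 7); P is NOT on the curve.

Evaluate F(2, 2, 6) term-by-term (mod 7).
  -2*X**3 ↦ -2·8·1·1 = -16
  X**2*Y ↦ 1·4·2·1 = 8
  -X**2*Z ↦ -1·4·1·6 = -24
  -X*Y**2 ↦ -1·2·4·1 = -8
  -X*Y*Z ↦ -1·2·2·6 = -24
  X*Z**2 ↦ 1·2·1·36 = 72
  -Y**3 ↦ -1·1·8·1 = -8
  3*Y**2*Z ↦ 3·1·4·6 = 72
  2*Y*Z**2 ↦ 2·1·2·36 = 144
Sum: F(2, 2, 6) = (-16) + (8) + (-24) + (-8) + (-24) + (72) + (-8) + (72) + (144) = 216.
Reducing mod 7: 216 ≡ 6 (mod 7).
Since F(a, b, c) ≡ 6 ≠ 0 (mod 7), P does NOT lie on the curve.


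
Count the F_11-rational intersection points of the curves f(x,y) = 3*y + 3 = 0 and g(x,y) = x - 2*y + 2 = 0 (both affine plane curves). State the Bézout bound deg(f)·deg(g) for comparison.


Common zeros: {(7, 10)}; count = 1; Bézout bound = 1.

deg(f) = 1, deg(g) = 1, so Bézout bound = 1.
Scan x ∈ F_11. For each x, list the y ∈ F_11 with f(x, y) ≡ 0 and those with g(x, y) ≡ 0 (mod 11); the common zeros in that column are the intersection.
  x = 0: f ≡ 0 at y ∈ {10}; g ≡ 0 at y ∈ {1}; common: ∅.
  x = 1: f ≡ 0 at y ∈ {10}; g ≡ 0 at y ∈ {7}; common: ∅.
  x = 2: f ≡ 0 at y ∈ {10}; g ≡ 0 at y ∈ {2}; common: ∅.
  x = 3: f ≡ 0 at y ∈ {10}; g ≡ 0 at y ∈ {8}; common: ∅.
  x = 4: f ≡ 0 at y ∈ {10}; g ≡ 0 at y ∈ {3}; common: ∅.
  x = 5: f ≡ 0 at y ∈ {10}; g ≡ 0 at y ∈ {9}; common: ∅.
  x = 6: f ≡ 0 at y ∈ {10}; g ≡ 0 at y ∈ {4}; common: ∅.
  x = 7: f ≡ 0 at y ∈ {10}; g ≡ 0 at y ∈ {10}; common: {10}.
  x = 8: f ≡ 0 at y ∈ {10}; g ≡ 0 at y ∈ {5}; common: ∅.
  x = 9: f ≡ 0 at y ∈ {10}; g ≡ 0 at y ∈ {0}; common: ∅.
  x = 10: f ≡ 0 at y ∈ {10}; g ≡ 0 at y ∈ {6}; common: ∅.
Collecting: common zeros = {(7, 10)}, so the count is 1.
Comparison with the Bézout bound: 1 ≤ 1 = deg(f)·deg(g), as expected for curves with no common component (the bound is attained).


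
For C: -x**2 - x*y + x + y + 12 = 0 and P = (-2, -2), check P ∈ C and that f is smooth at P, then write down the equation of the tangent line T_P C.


Tangent line at P: 7*x + 3*y + 20 = 0.

Step 1: f(-2, -2) = 0, so P lies on C.
Step 2: partial derivatives
  f_x(x, y) = -2*x - y + 1, f_y(x, y) = 1 - x.
  f_x(P) = 7, f_y(P) = 3 (gradient nonzero, so P is smooth).
Step 3: tangent line at P: 7·(x − -2) + 3·(y − -2) = 0.
Expanding: 7*x + 3*y + 20 = 0.


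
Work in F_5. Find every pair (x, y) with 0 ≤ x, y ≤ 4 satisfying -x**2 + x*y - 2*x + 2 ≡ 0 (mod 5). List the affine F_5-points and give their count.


Affine F_5-points: {(1, 1), (2, 3), (3, 1), (4, 3)}; count = 4.

For each of the 25 pairs (x, y) ∈ F_5², evaluate f(x, y) mod 5. Record the zeros.
  x = 0: [0↦2, 1↦2, 2↦2, 3↦2, 4↦2]  zeros at y ∈ ∅
  x = 1: [0↦4, 1↦0, 2↦1, 3↦2, 4↦3]  zeros at y ∈ {1}
  x = 2: [0↦4, 1↦1, 2↦3, 3↦0, 4↦2]  zeros at y ∈ {3}
  x = 3: [0↦2, 1↦0, 2↦3, 3↦1, 4↦4]  zeros at y ∈ {1}
  x = 4: [0↦3, 1↦2, 2↦1, 3↦0, 4↦4]  zeros at y ∈ {3}
Collecting zeros: affine points = {(1, 1), (2, 3), (3, 1), (4, 3)}.
Total count |C(F_5)_aff| = 4.


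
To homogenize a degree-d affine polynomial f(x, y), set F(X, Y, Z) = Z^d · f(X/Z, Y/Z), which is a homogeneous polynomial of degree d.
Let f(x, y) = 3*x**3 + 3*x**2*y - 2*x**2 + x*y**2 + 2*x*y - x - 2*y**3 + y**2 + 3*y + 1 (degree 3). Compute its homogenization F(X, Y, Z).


F(X, Y, Z) = 3*X**3 + 3*X**2*Y - 2*X**2*Z + X*Y**2 + 2*X*Y*Z - X*Z**2 - 2*Y**3 + Y**2*Z + 3*Y*Z**2 + Z**3

deg(f) = 3.
Substitute x = X/Z, y = Y/Z into f, then multiply by Z^3.
  monomial 3·x^3·y^0 ↦ 3·X^3·Y^0·Z^0.
  monomial 3·x^2·y^1 ↦ 3·X^2·Y^1·Z^0.
  monomial -2·x^2·y^0 ↦ -2·X^2·Y^0·Z^1.
  monomial 1·x^1·y^2 ↦ 1·X^1·Y^2·Z^0.
  monomial 2·x^1·y^1 ↦ 2·X^1·Y^1·Z^1.
  monomial -1·x^1·y^0 ↦ -1·X^1·Y^0·Z^2.
  monomial -2·x^0·y^3 ↦ -2·X^0·Y^3·Z^0.
  monomial 1·x^0·y^2 ↦ 1·X^0·Y^2·Z^1.
  monomial 3·x^0·y^1 ↦ 3·X^0·Y^1·Z^2.
  monomial 1·x^0·y^0 ↦ 1·X^0·Y^0·Z^3.
Collecting: F(X, Y, Z) = 3*X**3 + 3*X**2*Y - 2*X**2*Z + X*Y**2 + 2*X*Y*Z - X*Z**2 - 2*Y**3 + Y**2*Z + 3*Y*Z**2 + Z**3.


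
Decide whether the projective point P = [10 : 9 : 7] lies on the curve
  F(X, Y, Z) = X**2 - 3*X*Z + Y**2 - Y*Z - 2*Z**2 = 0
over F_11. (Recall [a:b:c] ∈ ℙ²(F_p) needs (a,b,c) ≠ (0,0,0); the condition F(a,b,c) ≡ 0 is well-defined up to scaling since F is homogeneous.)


F(10,9,7) ≡ 8 (mod 11); P is NOT on the curve.

Evaluate F(10, 9, 7) term-by-term (mod 11).
  X**2 ↦ 1·100·1·1 = 100
  -3*X*Z ↦ -3·10·1·7 = -210
  Y**2 ↦ 1·1·81·1 = 81
  -Y*Z ↦ -1·1·9·7 = -63
  -2*Z**2 ↦ -2·1·1·49 = -98
Sum: F(10, 9, 7) = (100) + (-210) + (81) + (-63) + (-98) = -190.
Reducing mod 11: -190 ≡ 8 (mod 11).
Since F(a, b, c) ≡ 8 ≠ 0 (mod 11), P does NOT lie on the curve.


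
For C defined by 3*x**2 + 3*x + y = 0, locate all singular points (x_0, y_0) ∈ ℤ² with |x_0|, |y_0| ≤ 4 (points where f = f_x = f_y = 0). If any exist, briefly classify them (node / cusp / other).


No singular points in the scanned grid; C is smooth there.

Compute partial derivatives:
  f_x = 6*x + 3.
  f_y = 1.
f_y = 1 is a nonzero constant, so f_y never vanishes: no point (x, y) can satisfy f = f_x = f_y = 0. In particular no (x, y) ∈ {−4, ..., 4}² is singular; the curve is smooth.


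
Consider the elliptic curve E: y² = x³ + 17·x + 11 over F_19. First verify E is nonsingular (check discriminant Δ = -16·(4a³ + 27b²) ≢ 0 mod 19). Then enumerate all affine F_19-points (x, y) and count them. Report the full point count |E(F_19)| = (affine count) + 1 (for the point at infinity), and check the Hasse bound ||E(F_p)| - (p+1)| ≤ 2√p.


Affine points = {(0, 7), (0, 12), (6, 5), (6, 14), (7, 6), (7, 13), (9, 0), (11, 3), (11, 16), (12, 9), (12, 10), (13, 4), (13, 15), (16, 3), (16, 16), (17, 8), (17, 11)}; affine count = 17; |E(F_19)| = 18.

Discriminant check: Δ ∝ 4a³ + 27b² = 4·17³ + 27·11² = 4·4913 + 27·121 ≡ 5 (mod 19). Nonzero ⇒ E is nonsingular.
For each x ∈ F_19, compute rhs = x³ + 17·x + 11 mod 19, then count y ∈ F_19 with y² ≡ rhs.
  x = 0: rhs = 11, matching y values: 7, 12 (2 points).
  x = 1: rhs = 10, matching y values: none (0 points).
  x = 2: rhs = 15, matching y values: none (0 points).
  x = 3: rhs = 13, matching y values: none (0 points).
  x = 4: rhs = 10, matching y values: none (0 points).
  x = 5: rhs = 12, matching y values: none (0 points).
  x = 6: rhs = 6, matching y values: 5, 14 (2 points).
  x = 7: rhs = 17, matching y values: 6, 13 (2 points).
  x = 8: rhs = 13, matching y values: none (0 points).
  x = 9: rhs = 0, matching y values: 0 (1 points).
  x = 10: rhs = 3, matching y values: none (0 points).
  x = 11: rhs = 9, matching y values: 3, 16 (2 points).
  x = 12: rhs = 5, matching y values: 9, 10 (2 points).
  x = 13: rhs = 16, matching y values: 4, 15 (2 points).
  x = 14: rhs = 10, matching y values: none (0 points).
  x = 15: rhs = 12, matching y values: none (0 points).
  x = 16: rhs = 9, matching y values: 3, 16 (2 points).
  x = 17: rhs = 7, matching y values: 8, 11 (2 points).
  x = 18: rhs = 12, matching y values: none (0 points).
Total affine count: 17.
Full point count |E(F_19)| = 17 + 1 = 18.
Hasse bound: |18 − (19+1)| = |-2| = 2 ≤ 2√19 ≈ 8.7178 ✓.


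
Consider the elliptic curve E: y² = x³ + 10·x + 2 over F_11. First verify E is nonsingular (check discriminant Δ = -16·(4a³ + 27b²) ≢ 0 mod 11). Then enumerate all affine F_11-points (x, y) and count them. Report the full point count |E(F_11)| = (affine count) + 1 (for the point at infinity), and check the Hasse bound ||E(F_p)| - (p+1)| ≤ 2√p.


Affine points = {(3, 2), (3, 9), (5, 1), (5, 10), (6, 5), (6, 6), (8, 0)}; affine count = 7; |E(F_11)| = 8.

Discriminant check: Δ ∝ 4a³ + 27b² = 4·10³ + 27·2² = 4·1000 + 27·4 ≡ 5 (mod 11). Nonzero ⇒ E is nonsingular.
For each x ∈ F_11, compute rhs = x³ + 10·x + 2 mod 11, then count y ∈ F_11 with y² ≡ rhs.
  x = 0: rhs = 2, matching y values: none (0 points).
  x = 1: rhs = 2, matching y values: none (0 points).
  x = 2: rhs = 8, matching y values: none (0 points).
  x = 3: rhs = 4, matching y values: 2, 9 (2 points).
  x = 4: rhs = 7, matching y values: none (0 points).
  x = 5: rhs = 1, matching y values: 1, 10 (2 points).
  x = 6: rhs = 3, matching y values: 5, 6 (2 points).
  x = 7: rhs = 8, matching y values: none (0 points).
  x = 8: rhs = 0, matching y values: 0 (1 points).
  x = 9: rhs = 7, matching y values: none (0 points).
  x = 10: rhs = 2, matching y values: none (0 points).
Total affine count: 7.
Full point count |E(F_11)| = 7 + 1 = 8.
Hasse bound: |8 − (11+1)| = |-4| = 4 ≤ 2√11 ≈ 6.6332 ✓.


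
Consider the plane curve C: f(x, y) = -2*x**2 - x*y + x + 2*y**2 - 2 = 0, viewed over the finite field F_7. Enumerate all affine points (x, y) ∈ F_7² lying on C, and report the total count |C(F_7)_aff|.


Affine F_7-points: {(0, 1), (0, 6), (1, 5), (1, 6), (4, 4), (4, 5), (5, 2), (5, 4)}; count = 8.

For each of the 49 pairs (x, y) ∈ F_7², evaluate f(x, y) mod 7. Record the zeros.
  x = 0: [0↦5, 1↦0, 2↦6, 3↦2, 4↦2, 5↦6, 6↦0]  zeros at y ∈ {1, 6}
  x = 1: [0↦4, 1↦5, 2↦3, 3↦5, 4↦4, 5↦0, 6↦0]  zeros at y ∈ {5, 6}
  x = 2: [0↦6, 1↦6, 2↦3, 3↦4, 4↦2, 5↦4, 6↦3]  zeros at y ∈ ∅
  x = 3: [0↦4, 1↦3, 2↦6, 3↦6, 4↦3, 5↦4, 6↦2]  zeros at y ∈ ∅
  x = 4: [0↦5, 1↦3, 2↦5, 3↦4, 4↦0, 5↦0, 6↦4]  zeros at y ∈ {4, 5}
  x = 5: [0↦2, 1↦6, 2↦0, 3↦5, 4↦0, 5↦6, 6↦2]  zeros at y ∈ {2, 4}
  x = 6: [0↦2, 1↦5, 2↦5, 3↦2, 4↦3, 5↦1, 6↦3]  zeros at y ∈ ∅
Collecting zeros: affine points = {(0, 1), (0, 6), (1, 5), (1, 6), (4, 4), (4, 5), (5, 2), (5, 4)}.
Total count |C(F_7)_aff| = 8.


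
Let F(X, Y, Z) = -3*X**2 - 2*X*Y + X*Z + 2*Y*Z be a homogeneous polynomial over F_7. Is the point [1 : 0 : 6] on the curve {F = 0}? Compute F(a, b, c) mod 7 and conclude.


F(1,0,6) ≡ 3 (mod 7); P is NOT on the curve.

Evaluate F(1, 0, 6) term-by-term (mod 7).
  -3*X**2 ↦ -3·1·1·1 = -3
  -2*X*Y ↦ -2·1·0·1 = 0
  X*Z ↦ 1·1·1·6 = 6
  2*Y*Z ↦ 2·1·0·6 = 0
Sum: F(1, 0, 6) = (-3) + (0) + (6) + (0) = 3.
Reducing mod 7: 3 ≡ 3 (mod 7).
Since F(a, b, c) ≡ 3 ≠ 0 (mod 7), P does NOT lie on the curve.


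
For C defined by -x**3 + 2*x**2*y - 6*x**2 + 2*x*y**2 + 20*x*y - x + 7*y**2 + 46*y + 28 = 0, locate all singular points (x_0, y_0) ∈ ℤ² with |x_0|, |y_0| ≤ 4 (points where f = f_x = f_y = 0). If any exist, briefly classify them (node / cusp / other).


Singular points: {(-3, -2)}; classification: node.

Compute partial derivatives:
  f_x = -3*x**2 + 4*x*y - 12*x + 2*y**2 + 20*y - 1.
  f_y = 2*x**2 + 4*x*y + 20*x + 14*y + 46.
Scan x_0 ∈ {−4, ..., 4}. For each x_0, f_y(x_0, y) is a polynomial in y; find its integer roots y ∈ {−4, ..., 4}, then test f_x and f at those candidates.
  x = -4: f_y(-4, y) = -2*y - 2; vanishes at y ∈ {-1}. (-4, -1): f_x = -3 ≠ 0.
  x = -3: f_y(-3, y) = 2*y + 4; vanishes at y ∈ {-2}. (-3, -2): f_x = 0, f = 0 — SINGULAR.
  x = -2: f_y(-2, y) = 6*y + 14; no integer root y with |y| ≤ 4.
  x = -1: f_y(-1, y) = 10*y + 28; no integer root y with |y| ≤ 4.
  x = 0: f_y(0, y) = 14*y + 46; no integer root y with |y| ≤ 4.
  x = 1: f_y(1, y) = 18*y + 68; no integer root y with |y| ≤ 4.
  x = 2: f_y(2, y) = 22*y + 94; no integer root y with |y| ≤ 4.
  x = 3: f_y(3, y) = 26*y + 124; no integer root y with |y| ≤ 4.
  x = 4: f_y(4, y) = 30*y + 158; no integer root y with |y| ≤ 4.
Only singular point on the grid: (-3, -2).
Classify: substitute x = -3 + u, y = -2 + v and expand: f = -u**3 + 2*u**2*v - u**2 + 2*u*v**2 + v**2.
No constant or linear terms (consistent with a singular point). Quadratic part: -u**2 + v**2. Cubic part: -u**3 + 2*u**2*v + 2*u*v**2.
The quadratic part v**2 - u**2 = (v − u)(v + u) splits into two distinct linear factors, so there are two distinct tangent lines y − -2 = ±(x − -3) — this is a node (ordinary double point).
Classification: node.


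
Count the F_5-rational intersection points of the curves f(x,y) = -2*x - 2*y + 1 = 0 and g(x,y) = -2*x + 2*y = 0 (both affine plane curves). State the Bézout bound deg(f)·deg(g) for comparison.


Common zeros: {(4, 4)}; count = 1; Bézout bound = 1.

deg(f) = 1, deg(g) = 1, so Bézout bound = 1.
Scan x ∈ F_5. For each x, list the y ∈ F_5 with f(x, y) ≡ 0 and those with g(x, y) ≡ 0 (mod 5); the common zeros in that column are the intersection.
  x = 0: f ≡ 0 at y ∈ {3}; g ≡ 0 at y ∈ {0}; common: ∅.
  x = 1: f ≡ 0 at y ∈ {2}; g ≡ 0 at y ∈ {1}; common: ∅.
  x = 2: f ≡ 0 at y ∈ {1}; g ≡ 0 at y ∈ {2}; common: ∅.
  x = 3: f ≡ 0 at y ∈ {0}; g ≡ 0 at y ∈ {3}; common: ∅.
  x = 4: f ≡ 0 at y ∈ {4}; g ≡ 0 at y ∈ {4}; common: {4}.
Collecting: common zeros = {(4, 4)}, so the count is 1.
Comparison with the Bézout bound: 1 ≤ 1 = deg(f)·deg(g), as expected for curves with no common component (the bound is attained).


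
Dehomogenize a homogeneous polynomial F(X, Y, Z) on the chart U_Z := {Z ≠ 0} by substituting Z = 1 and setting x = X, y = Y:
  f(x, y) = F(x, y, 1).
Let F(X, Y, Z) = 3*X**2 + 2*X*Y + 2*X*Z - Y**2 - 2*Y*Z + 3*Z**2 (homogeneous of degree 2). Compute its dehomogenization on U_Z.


f(x, y) = 3*x**2 + 2*x*y + 2*x - y**2 - 2*y + 3

On U_Z we set Z = 1. Each monomial c·X^i·Y^j·Z^k in F becomes c·x^i·y^j·1^k = c·x^i·y^j.
Substituting Z = 1: F(X, Y, 1) = 3*x**2 + 2*x*y + 2*x - y**2 - 2*y + 3.
Note: deg(f) ≤ deg(F) = 2; strict inequality happens when F is divisible by Z (lost terms).


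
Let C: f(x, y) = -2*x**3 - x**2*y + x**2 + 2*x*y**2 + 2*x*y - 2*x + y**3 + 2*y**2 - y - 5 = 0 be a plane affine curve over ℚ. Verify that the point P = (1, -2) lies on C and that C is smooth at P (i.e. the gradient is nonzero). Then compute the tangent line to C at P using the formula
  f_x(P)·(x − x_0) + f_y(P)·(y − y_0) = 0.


Tangent line at P: 2*x - 4*y - 10 = 0.

Step 1: f(1, -2) = 0, so P lies on C.
Step 2: partial derivatives
  f_x(x, y) = -6*x**2 - 2*x*y + 2*x + 2*y**2 + 2*y - 2, f_y(x, y) = -x**2 + 4*x*y + 2*x + 3*y**2 + 4*y - 1.
  f_x(P) = 2, f_y(P) = -4 (gradient nonzero, so P is smooth).
Step 3: tangent line at P: 2·(x − 1) + -4·(y − -2) = 0.
Expanding: 2*x - 4*y - 10 = 0.


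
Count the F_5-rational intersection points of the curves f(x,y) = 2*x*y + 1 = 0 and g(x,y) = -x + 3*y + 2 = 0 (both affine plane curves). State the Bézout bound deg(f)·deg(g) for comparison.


Common zeros: ∅; count = 0; Bézout bound = 2.

deg(f) = 2, deg(g) = 1, so Bézout bound = 2.
Scan x ∈ F_5. For each x, list the y ∈ F_5 with f(x, y) ≡ 0 and those with g(x, y) ≡ 0 (mod 5); the common zeros in that column are the intersection.
  x = 0: f ≡ 0 at y ∈ ∅; g ≡ 0 at y ∈ {1}; common: ∅.
  x = 1: f ≡ 0 at y ∈ {2}; g ≡ 0 at y ∈ {3}; common: ∅.
  x = 2: f ≡ 0 at y ∈ {1}; g ≡ 0 at y ∈ {0}; common: ∅.
  x = 3: f ≡ 0 at y ∈ {4}; g ≡ 0 at y ∈ {2}; common: ∅.
  x = 4: f ≡ 0 at y ∈ {3}; g ≡ 0 at y ∈ {4}; common: ∅.
Collecting: common zeros = ∅, so the count is 0.
Comparison with the Bézout bound: 0 ≤ 2 = deg(f)·deg(g), as expected for curves with no common component (the affine F_5-count falls short of the bound because intersections may lie at infinity, over extension fields, or carry multiplicity).


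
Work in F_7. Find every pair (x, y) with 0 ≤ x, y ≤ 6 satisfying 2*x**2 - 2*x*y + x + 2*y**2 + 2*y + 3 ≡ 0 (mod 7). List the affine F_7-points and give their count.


Affine F_7-points: {(0, 1), (0, 5), (1, 2), (1, 5), (4, 1), (4, 2)}; count = 6.

For each of the 49 pairs (x, y) ∈ F_7², evaluate f(x, y) mod 7. Record the zeros.
  x = 0: [0↦3, 1↦0, 2↦1, 3↦6, 4↦1, 5↦0, 6↦3]  zeros at y ∈ {1, 5}
  x = 1: [0↦6, 1↦1, 2↦0, 3↦3, 4↦3, 5↦0, 6↦1]  zeros at y ∈ {2, 5}
  x = 2: [0↦6, 1↦6, 2↦3, 3↦4, 4↦2, 5↦4, 6↦3]  zeros at y ∈ ∅
  x = 3: [0↦3, 1↦1, 2↦3, 3↦2, 4↦5, 5↦5, 6↦2]  zeros at y ∈ ∅
  x = 4: [0↦4, 1↦0, 2↦0, 3↦4, 4↦5, 5↦3, 6↦5]  zeros at y ∈ {1, 2}
  x = 5: [0↦2, 1↦3, 2↦1, 3↦3, 4↦2, 5↦5, 6↦5]  zeros at y ∈ ∅
  x = 6: [0↦4, 1↦3, 2↦6, 3↦6, 4↦3, 5↦4, 6↦2]  zeros at y ∈ ∅
Collecting zeros: affine points = {(0, 1), (0, 5), (1, 2), (1, 5), (4, 1), (4, 2)}.
Total count |C(F_7)_aff| = 6.


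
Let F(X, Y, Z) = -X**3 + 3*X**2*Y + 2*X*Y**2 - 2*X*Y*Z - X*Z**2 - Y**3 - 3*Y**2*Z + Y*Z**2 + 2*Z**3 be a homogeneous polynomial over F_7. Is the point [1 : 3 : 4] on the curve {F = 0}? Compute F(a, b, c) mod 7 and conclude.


F(1,3,4) ≡ 6 (mod 7); P is NOT on the curve.

Evaluate F(1, 3, 4) term-by-term (mod 7).
  -X**3 ↦ -1·1·1·1 = -1
  3*X**2*Y ↦ 3·1·3·1 = 9
  2*X*Y**2 ↦ 2·1·9·1 = 18
  -2*X*Y*Z ↦ -2·1·3·4 = -24
  -X*Z**2 ↦ -1·1·1·16 = -16
  -Y**3 ↦ -1·1·27·1 = -27
  -3*Y**2*Z ↦ -3·1·9·4 = -108
  Y*Z**2 ↦ 1·1·3·16 = 48
  2*Z**3 ↦ 2·1·1·64 = 128
Sum: F(1, 3, 4) = (-1) + (9) + (18) + (-24) + (-16) + (-27) + (-108) + (48) + (128) = 27.
Reducing mod 7: 27 ≡ 6 (mod 7).
Since F(a, b, c) ≡ 6 ≠ 0 (mod 7), P does NOT lie on the curve.


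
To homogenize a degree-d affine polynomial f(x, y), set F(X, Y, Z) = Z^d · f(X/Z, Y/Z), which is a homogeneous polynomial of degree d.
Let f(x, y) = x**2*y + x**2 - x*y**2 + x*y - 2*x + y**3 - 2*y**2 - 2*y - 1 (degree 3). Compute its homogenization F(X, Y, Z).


F(X, Y, Z) = X**2*Y + X**2*Z - X*Y**2 + X*Y*Z - 2*X*Z**2 + Y**3 - 2*Y**2*Z - 2*Y*Z**2 - Z**3

deg(f) = 3.
Substitute x = X/Z, y = Y/Z into f, then multiply by Z^3.
  monomial 1·x^2·y^1 ↦ 1·X^2·Y^1·Z^0.
  monomial 1·x^2·y^0 ↦ 1·X^2·Y^0·Z^1.
  monomial -1·x^1·y^2 ↦ -1·X^1·Y^2·Z^0.
  monomial 1·x^1·y^1 ↦ 1·X^1·Y^1·Z^1.
  monomial -2·x^1·y^0 ↦ -2·X^1·Y^0·Z^2.
  monomial 1·x^0·y^3 ↦ 1·X^0·Y^3·Z^0.
  monomial -2·x^0·y^2 ↦ -2·X^0·Y^2·Z^1.
  monomial -2·x^0·y^1 ↦ -2·X^0·Y^1·Z^2.
  monomial -1·x^0·y^0 ↦ -1·X^0·Y^0·Z^3.
Collecting: F(X, Y, Z) = X**2*Y + X**2*Z - X*Y**2 + X*Y*Z - 2*X*Z**2 + Y**3 - 2*Y**2*Z - 2*Y*Z**2 - Z**3.


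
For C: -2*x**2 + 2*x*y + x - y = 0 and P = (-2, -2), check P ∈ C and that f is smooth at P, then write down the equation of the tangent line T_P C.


Tangent line at P: 5*x - 5*y = 0.

Step 1: f(-2, -2) = 0, so P lies on C.
Step 2: partial derivatives
  f_x(x, y) = -4*x + 2*y + 1, f_y(x, y) = 2*x - 1.
  f_x(P) = 5, f_y(P) = -5 (gradient nonzero, so P is smooth).
Step 3: tangent line at P: 5·(x − -2) + -5·(y − -2) = 0.
Expanding: 5*x - 5*y = 0.


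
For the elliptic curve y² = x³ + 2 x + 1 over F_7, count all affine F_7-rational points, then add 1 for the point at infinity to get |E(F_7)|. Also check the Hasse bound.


Affine points = {(0, 1), (0, 6), (1, 2), (1, 5)}; affine count = 4; |E(F_7)| = 5.

Discriminant check: Δ ∝ 4a³ + 27b² = 4·2³ + 27·1² = 4·8 + 27·1 ≡ 3 (mod 7). Nonzero ⇒ E is nonsingular.
For each x ∈ F_7, compute rhs = x³ + 2·x + 1 mod 7, then count y ∈ F_7 with y² ≡ rhs.
  x = 0: rhs = 1, matching y values: 1, 6 (2 points).
  x = 1: rhs = 4, matching y values: 2, 5 (2 points).
  x = 2: rhs = 6, matching y values: none (0 points).
  x = 3: rhs = 6, matching y values: none (0 points).
  x = 4: rhs = 3, matching y values: none (0 points).
  x = 5: rhs = 3, matching y values: none (0 points).
  x = 6: rhs = 5, matching y values: none (0 points).
Total affine count: 4.
Full point count |E(F_7)| = 4 + 1 = 5.
Hasse bound: |5 − (7+1)| = |-3| = 3 ≤ 2√7 ≈ 5.2915 ✓.


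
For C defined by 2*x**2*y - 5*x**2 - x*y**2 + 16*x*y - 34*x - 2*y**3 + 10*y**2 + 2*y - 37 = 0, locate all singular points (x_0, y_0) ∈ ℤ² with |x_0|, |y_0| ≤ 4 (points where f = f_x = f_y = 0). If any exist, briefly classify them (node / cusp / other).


Singular points: {(-3, 2)}; classification: node.

Compute partial derivatives:
  f_x = 4*x*y - 10*x - y**2 + 16*y - 34.
  f_y = 2*x**2 - 2*x*y + 16*x - 6*y**2 + 20*y + 2.
Scan x_0 ∈ {−4, ..., 4}. For each x_0, f_y(x_0, y) is a polynomial in y; find its integer roots y ∈ {−4, ..., 4}, then test f_x and f at those candidates.
  x = -4: f_y(-4, y) = -6*y**2 + 28*y - 30; vanishes at y ∈ {3}. (-4, 3): f_x = -3 ≠ 0.
  x = -3: f_y(-3, y) = -6*y**2 + 26*y - 28; vanishes at y ∈ {2}. (-3, 2): f_x = 0, f = 0 — SINGULAR.
  x = -2: f_y(-2, y) = -6*y**2 + 24*y - 22; no integer root y with |y| ≤ 4.
  x = -1: f_y(-1, y) = -6*y**2 + 22*y - 12; vanishes at y ∈ {3}. (-1, 3): f_x = 3 ≠ 0.
  x = 0: f_y(0, y) = -6*y**2 + 20*y + 2; no integer root y with |y| ≤ 4.
  x = 1: f_y(1, y) = -6*y**2 + 18*y + 20; no integer root y with |y| ≤ 4.
  x = 2: f_y(2, y) = -6*y**2 + 16*y + 42; no integer root y with |y| ≤ 4.
  x = 3: f_y(3, y) = -6*y**2 + 14*y + 68; no integer root y with |y| ≤ 4.
  x = 4: f_y(4, y) = -6*y**2 + 12*y + 98; no integer root y with |y| ≤ 4.
Only singular point on the grid: (-3, 2).
Classify: substitute x = -3 + u, y = 2 + v and expand: f = 2*u**2*v - u**2 - u*v**2 - 2*v**3 + v**2.
No constant or linear terms (consistent with a singular point). Quadratic part: -u**2 + v**2. Cubic part: 2*u**2*v - u*v**2 - 2*v**3.
The quadratic part v**2 - u**2 = (v − u)(v + u) splits into two distinct linear factors, so there are two distinct tangent lines y − 2 = ±(x − -3) — this is a node (ordinary double point).
Classification: node.


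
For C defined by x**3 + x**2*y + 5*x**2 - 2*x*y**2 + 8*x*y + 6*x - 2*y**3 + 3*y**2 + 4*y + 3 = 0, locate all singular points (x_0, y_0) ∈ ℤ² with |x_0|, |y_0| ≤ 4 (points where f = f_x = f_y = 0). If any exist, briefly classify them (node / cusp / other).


Singular points: {(-2, 1)}; classification: cusp.

Compute partial derivatives:
  f_x = 3*x**2 + 2*x*y + 10*x - 2*y**2 + 8*y + 6.
  f_y = x**2 - 4*x*y + 8*x - 6*y**2 + 6*y + 4.
Scan x_0 ∈ {−4, ..., 4}. For each x_0, f_y(x_0, y) is a polynomial in y; find its integer roots y ∈ {−4, ..., 4}, then test f_x and f at those candidates.
  x = -4: f_y(-4, y) = -6*y**2 + 22*y - 12; vanishes at y ∈ {3}. (-4, 3): f_x = -4 ≠ 0.
  x = -3: f_y(-3, y) = -6*y**2 + 18*y - 11; no integer root y with |y| ≤ 4.
  x = -2: f_y(-2, y) = -6*y**2 + 14*y - 8; vanishes at y ∈ {1}. (-2, 1): f_x = 0, f = 0 — SINGULAR.
  x = -1: f_y(-1, y) = -6*y**2 + 10*y - 3; no integer root y with |y| ≤ 4.
  x = 0: f_y(0, y) = -6*y**2 + 6*y + 4; no integer root y with |y| ≤ 4.
  x = 1: f_y(1, y) = -6*y**2 + 2*y + 13; no integer root y with |y| ≤ 4.
  x = 2: f_y(2, y) = -6*y**2 - 2*y + 24; no integer root y with |y| ≤ 4.
  x = 3: f_y(3, y) = -6*y**2 - 6*y + 37; no integer root y with |y| ≤ 4.
  x = 4: f_y(4, y) = -6*y**2 - 10*y + 52; no integer root y with |y| ≤ 4.
Only singular point on the grid: (-2, 1).
Classify: substitute x = -2 + u, y = 1 + v and expand: f = u**3 + u**2*v - 2*u*v**2 - 2*v**3 + v**2.
No constant or linear terms (consistent with a singular point). Quadratic part: v**2. Cubic part: u**3 + u**2*v - 2*u*v**2 - 2*v**3.
The quadratic part v**2 is a perfect square, so there is a single (double) tangent line v = 0, i.e. y = 1. Restricting the cubic part to that line (v = 0) leaves u**3 ≠ 0, so f is not divisible by v and the branch is v² ≈ -u**3 to lowest order — this is a cusp.
Classification: cusp.


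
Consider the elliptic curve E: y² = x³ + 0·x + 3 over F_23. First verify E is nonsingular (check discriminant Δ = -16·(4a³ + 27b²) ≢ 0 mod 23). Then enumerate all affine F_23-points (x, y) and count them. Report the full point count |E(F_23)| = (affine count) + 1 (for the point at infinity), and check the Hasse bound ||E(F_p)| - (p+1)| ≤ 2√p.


Affine points = {(0, 7), (0, 16), (1, 2), (1, 21), (5, 6), (5, 17), (6, 9), (6, 14), (7, 1), (7, 22), (8, 3), (8, 20), (11, 0), (12, 11), (12, 12), (18, 4), (18, 19), (19, 10), (19, 13), (21, 8), (21, 15), (22, 5), (22, 18)}; affine count = 23; |E(F_23)| = 24.

Discriminant check: Δ ∝ 4a³ + 27b² = 4·0³ + 27·3² = 4·0 + 27·9 ≡ 13 (mod 23). Nonzero ⇒ E is nonsingular.
For each x ∈ F_23, compute rhs = x³ + 0·x + 3 mod 23, then count y ∈ F_23 with y² ≡ rhs.
  x = 0: rhs = 3, matching y values: 7, 16 (2 points).
  x = 1: rhs = 4, matching y values: 2, 21 (2 points).
  x = 2: rhs = 11, matching y values: none (0 points).
  x = 3: rhs = 7, matching y values: none (0 points).
  x = 4: rhs = 21, matching y values: none (0 points).
  x = 5: rhs = 13, matching y values: 6, 17 (2 points).
  x = 6: rhs = 12, matching y values: 9, 14 (2 points).
  x = 7: rhs = 1, matching y values: 1, 22 (2 points).
  x = 8: rhs = 9, matching y values: 3, 20 (2 points).
  x = 9: rhs = 19, matching y values: none (0 points).
  x = 10: rhs = 14, matching y values: none (0 points).
  x = 11: rhs = 0, matching y values: 0 (1 points).
  x = 12: rhs = 6, matching y values: 11, 12 (2 points).
  x = 13: rhs = 15, matching y values: none (0 points).
  x = 14: rhs = 10, matching y values: none (0 points).
  x = 15: rhs = 20, matching y values: none (0 points).
  x = 16: rhs = 5, matching y values: none (0 points).
  x = 17: rhs = 17, matching y values: none (0 points).
  x = 18: rhs = 16, matching y values: 4, 19 (2 points).
  x = 19: rhs = 8, matching y values: 10, 13 (2 points).
  x = 20: rhs = 22, matching y values: none (0 points).
  x = 21: rhs = 18, matching y values: 8, 15 (2 points).
  x = 22: rhs = 2, matching y values: 5, 18 (2 points).
Total affine count: 23.
Full point count |E(F_23)| = 23 + 1 = 24.
Hasse bound: |24 − (23+1)| = |0| = 0 ≤ 2√23 ≈ 9.5917 ✓.


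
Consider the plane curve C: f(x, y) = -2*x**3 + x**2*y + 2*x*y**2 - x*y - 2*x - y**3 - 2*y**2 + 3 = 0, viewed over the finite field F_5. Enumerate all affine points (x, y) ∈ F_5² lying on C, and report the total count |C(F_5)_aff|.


Affine F_5-points: {(0, 1), (1, 4), (2, 3), (3, 3), (4, 3)}; count = 5.

For each of the 25 pairs (x, y) ∈ F_5², evaluate f(x, y) mod 5. Record the zeros.
  x = 0: [0↦3, 1↦0, 2↦2, 3↦3, 4↦2]  zeros at y ∈ {1}
  x = 1: [0↦4, 1↦3, 2↦1, 3↦2, 4↦0]  zeros at y ∈ {4}
  x = 2: [0↦3, 1↦1, 2↦2, 3↦0, 4↦4]  zeros at y ∈ {3}
  x = 3: [0↦3, 1↦2, 2↦3, 3↦0, 4↦2]  zeros at y ∈ {3}
  x = 4: [0↦2, 1↦4, 2↦2, 3↦0, 4↦2]  zeros at y ∈ {3}
Collecting zeros: affine points = {(0, 1), (1, 4), (2, 3), (3, 3), (4, 3)}.
Total count |C(F_5)_aff| = 5.
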